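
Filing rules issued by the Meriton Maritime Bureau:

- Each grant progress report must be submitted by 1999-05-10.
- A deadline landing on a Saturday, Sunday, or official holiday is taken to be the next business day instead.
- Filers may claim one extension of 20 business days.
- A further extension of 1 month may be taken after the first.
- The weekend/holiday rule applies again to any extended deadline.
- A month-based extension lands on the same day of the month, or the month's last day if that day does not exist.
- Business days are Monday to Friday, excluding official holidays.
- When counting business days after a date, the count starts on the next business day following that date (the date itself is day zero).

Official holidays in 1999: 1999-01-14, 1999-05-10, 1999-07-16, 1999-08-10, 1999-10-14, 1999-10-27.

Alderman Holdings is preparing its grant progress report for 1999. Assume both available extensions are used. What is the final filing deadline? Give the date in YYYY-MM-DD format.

The stated deadline is 1999-05-10.
Because 1999-05-10 is a listed holiday, the deadline becomes 1999-05-11 (Tuesday).
The 20-business-day extension runs from 1999-05-11 to 1999-06-08.
1999-06-08 falls on a Tuesday, which is a business day, so no adjustment is needed.
Add 1 month to 1999-06-08: 1999-07-08.
1999-07-08 falls on a Thursday, which is a business day, so no adjustment is needed.
Deadline: 1999-07-08.

1999-07-08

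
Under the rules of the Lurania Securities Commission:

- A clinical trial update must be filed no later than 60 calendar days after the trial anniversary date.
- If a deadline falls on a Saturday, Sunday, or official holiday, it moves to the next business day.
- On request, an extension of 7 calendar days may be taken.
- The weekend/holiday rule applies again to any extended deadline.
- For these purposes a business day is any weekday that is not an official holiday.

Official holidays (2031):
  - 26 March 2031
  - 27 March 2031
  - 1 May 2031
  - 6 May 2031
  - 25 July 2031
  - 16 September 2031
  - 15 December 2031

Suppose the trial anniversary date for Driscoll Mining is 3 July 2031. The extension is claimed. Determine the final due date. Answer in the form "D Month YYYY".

Adding 60 calendar days to 3 July 2031 gives 1 September 2031.
1 September 2031 (Monday) is already a business day.
The 7-calendar-day extension moves the deadline from 1 September 2031 to 8 September 2031.
8 September 2031 falls on a Monday, which is a business day, so no adjustment is needed.
Final deadline: 8 September 2031.

8 September 2031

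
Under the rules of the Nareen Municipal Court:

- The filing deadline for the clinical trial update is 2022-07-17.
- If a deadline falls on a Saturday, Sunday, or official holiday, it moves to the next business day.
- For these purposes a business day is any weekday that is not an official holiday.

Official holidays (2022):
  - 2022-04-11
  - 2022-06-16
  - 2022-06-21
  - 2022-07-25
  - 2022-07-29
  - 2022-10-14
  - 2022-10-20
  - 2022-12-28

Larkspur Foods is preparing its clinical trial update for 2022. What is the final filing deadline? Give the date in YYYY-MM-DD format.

2022-07-18

The stated deadline is 2022-07-17.
Because 2022-07-17 is a Sunday, the deadline becomes 2022-07-18 (Monday).
So the filing is due 2022-07-18.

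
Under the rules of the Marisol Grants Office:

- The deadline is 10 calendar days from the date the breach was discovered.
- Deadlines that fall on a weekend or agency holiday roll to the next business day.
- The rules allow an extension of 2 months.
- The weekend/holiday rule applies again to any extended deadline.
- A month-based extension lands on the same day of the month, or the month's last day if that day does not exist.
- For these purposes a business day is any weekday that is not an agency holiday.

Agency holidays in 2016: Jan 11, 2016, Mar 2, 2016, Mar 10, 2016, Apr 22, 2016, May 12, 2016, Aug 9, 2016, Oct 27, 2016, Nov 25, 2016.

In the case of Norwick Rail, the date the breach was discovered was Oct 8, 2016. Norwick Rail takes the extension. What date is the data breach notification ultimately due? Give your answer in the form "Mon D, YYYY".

Dec 19, 2016

From Oct 8, 2016, 10 calendar days later is Oct 18, 2016.
Since Oct 18, 2016 is a Tuesday and not a holiday, the date is unchanged.
The 2 months extension carries Oct 18, 2016 to Dec 18, 2016.
Because Dec 18, 2016 is a Sunday, the deadline becomes Dec 19, 2016 (Monday).
Final deadline: Dec 19, 2016.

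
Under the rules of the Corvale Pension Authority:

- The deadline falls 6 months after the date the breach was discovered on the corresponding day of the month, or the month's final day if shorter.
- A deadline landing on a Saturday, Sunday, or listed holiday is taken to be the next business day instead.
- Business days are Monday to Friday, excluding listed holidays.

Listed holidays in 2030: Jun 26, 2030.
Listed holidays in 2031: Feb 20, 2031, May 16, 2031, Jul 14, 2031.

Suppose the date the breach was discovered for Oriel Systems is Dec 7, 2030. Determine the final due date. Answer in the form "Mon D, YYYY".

Jun 9, 2031

6 months from Dec 7, 2030 is Jun 7, 2031.
Jun 7, 2031 is a Saturday, so it moves to the next business day, Jun 9, 2031 (Monday).
Deadline: Jun 9, 2031.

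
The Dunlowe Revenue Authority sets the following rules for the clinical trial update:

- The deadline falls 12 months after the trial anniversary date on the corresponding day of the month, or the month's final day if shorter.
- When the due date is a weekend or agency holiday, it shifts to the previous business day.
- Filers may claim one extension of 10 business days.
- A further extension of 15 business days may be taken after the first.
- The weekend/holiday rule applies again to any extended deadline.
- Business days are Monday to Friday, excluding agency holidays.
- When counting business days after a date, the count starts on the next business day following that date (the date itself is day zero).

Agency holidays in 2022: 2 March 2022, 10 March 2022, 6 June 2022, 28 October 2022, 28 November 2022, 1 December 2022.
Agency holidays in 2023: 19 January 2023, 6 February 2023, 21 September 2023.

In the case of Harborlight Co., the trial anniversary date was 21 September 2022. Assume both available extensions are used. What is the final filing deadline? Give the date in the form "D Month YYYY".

26 October 2023

Moving 12 months forward from 21 September 2022 on the corresponding day gives 21 September 2023.
21 September 2023 is a listed holiday, so it moves to the preceding business day, 20 September 2023 (Wednesday).
The 10-business-day extension runs from 20 September 2023 to 5 October 2023.
5 October 2023 is a Thursday and not a listed holiday, so it stands.
The 15-business-day extension runs from 5 October 2023 to 26 October 2023.
26 October 2023 is a Thursday and not a listed holiday, so it stands.
The final due date is 26 October 2023.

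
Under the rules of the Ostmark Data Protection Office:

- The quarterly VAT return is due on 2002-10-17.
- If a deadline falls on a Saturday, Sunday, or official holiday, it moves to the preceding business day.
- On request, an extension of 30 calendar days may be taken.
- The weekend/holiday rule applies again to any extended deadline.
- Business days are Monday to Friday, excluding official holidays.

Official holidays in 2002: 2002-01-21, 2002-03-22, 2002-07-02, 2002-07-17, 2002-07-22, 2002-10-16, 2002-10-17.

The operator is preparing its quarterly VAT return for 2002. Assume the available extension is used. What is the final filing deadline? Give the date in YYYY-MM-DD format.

2002-11-14

The stated deadline is 2002-10-17.
Because 2002-10-17 is a listed holiday, the deadline becomes 2002-10-15 (Tuesday).
With the 30-day extension, 2002-10-15 becomes 2002-11-14.
Since 2002-11-14 is a Thursday and not a holiday, the date is unchanged.
So the filing is due 2002-11-14.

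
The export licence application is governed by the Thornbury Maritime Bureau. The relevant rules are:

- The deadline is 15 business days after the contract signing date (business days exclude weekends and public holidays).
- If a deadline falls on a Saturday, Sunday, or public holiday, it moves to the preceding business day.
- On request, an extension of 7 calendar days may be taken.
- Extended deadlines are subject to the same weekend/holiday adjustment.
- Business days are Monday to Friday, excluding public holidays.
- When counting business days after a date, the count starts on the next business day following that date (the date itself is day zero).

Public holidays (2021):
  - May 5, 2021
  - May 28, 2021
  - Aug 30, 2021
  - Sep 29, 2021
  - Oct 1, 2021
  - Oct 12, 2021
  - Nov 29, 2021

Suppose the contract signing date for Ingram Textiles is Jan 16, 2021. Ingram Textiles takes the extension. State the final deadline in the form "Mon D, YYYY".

Feb 12, 2021

Counting 15 business days after Jan 16, 2021 (skipping weekends and listed holidays) reaches Feb 5, 2021.
Feb 5, 2021 falls on a Friday, which is a business day, so no adjustment is needed.
With the 7-day extension, Feb 5, 2021 becomes Feb 12, 2021.
Feb 12, 2021 falls on a Friday, which is a business day, so no adjustment is needed.
Final deadline: Feb 12, 2021.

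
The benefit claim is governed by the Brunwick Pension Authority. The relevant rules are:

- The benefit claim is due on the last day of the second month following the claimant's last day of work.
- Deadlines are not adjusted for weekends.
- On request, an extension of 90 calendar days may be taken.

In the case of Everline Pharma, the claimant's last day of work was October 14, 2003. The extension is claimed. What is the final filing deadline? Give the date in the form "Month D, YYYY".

March 30, 2004

The second month after October 14, 2003 is December 2003, whose last day is December 31, 2003.
December 31, 2003 falls on a Wednesday. The rules make no weekend/holiday allowance, so it remains December 31, 2003.
With the 90-day extension, December 31, 2003 becomes March 30, 2004.
March 30, 2004 is a Tuesday; no weekend or holiday adjustment applies.
Final deadline: March 30, 2004.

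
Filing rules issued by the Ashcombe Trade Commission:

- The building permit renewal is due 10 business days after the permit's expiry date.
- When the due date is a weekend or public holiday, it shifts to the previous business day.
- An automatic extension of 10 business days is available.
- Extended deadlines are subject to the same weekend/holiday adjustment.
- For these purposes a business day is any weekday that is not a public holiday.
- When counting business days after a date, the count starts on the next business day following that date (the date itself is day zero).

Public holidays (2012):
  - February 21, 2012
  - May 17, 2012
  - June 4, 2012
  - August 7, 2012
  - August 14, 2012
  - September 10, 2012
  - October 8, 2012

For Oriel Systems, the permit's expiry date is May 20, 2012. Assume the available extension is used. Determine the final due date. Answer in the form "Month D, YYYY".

Counting 10 business days after May 20, 2012 (skipping weekends and listed holidays) reaches June 1, 2012.
June 1, 2012 is a Friday and not a listed holiday, so it stands.
The 10-business-day extension runs from June 1, 2012 to June 18, 2012.
June 18, 2012 is a Monday and not a listed holiday, so it stands.
Final deadline: June 18, 2012.

June 18, 2012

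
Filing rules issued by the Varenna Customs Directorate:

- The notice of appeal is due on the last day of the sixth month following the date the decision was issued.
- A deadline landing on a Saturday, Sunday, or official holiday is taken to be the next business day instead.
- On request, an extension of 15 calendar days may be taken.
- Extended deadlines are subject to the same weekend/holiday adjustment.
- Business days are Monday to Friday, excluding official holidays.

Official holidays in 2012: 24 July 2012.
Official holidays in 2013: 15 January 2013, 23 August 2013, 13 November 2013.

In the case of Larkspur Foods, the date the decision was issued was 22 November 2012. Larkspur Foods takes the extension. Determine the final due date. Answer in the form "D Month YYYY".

The sixth month after 22 November 2012 is May 2013, whose last day is 31 May 2013.
31 May 2013 is a Friday and not a listed holiday, so it stands.
With the 15-day extension, 31 May 2013 becomes 15 June 2013.
Because 15 June 2013 is a Saturday, the deadline becomes 17 June 2013 (Monday).
The final due date is 17 June 2013.

17 June 2013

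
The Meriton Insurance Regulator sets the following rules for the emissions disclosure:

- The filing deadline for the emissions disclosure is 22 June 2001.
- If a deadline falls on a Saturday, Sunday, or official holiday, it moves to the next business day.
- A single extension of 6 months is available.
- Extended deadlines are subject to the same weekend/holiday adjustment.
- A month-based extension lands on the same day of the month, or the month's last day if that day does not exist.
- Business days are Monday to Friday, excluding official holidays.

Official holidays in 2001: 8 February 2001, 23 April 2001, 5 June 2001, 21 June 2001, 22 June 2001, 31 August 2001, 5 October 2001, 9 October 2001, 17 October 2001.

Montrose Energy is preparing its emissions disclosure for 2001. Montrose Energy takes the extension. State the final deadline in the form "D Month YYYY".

The stated deadline is 22 June 2001.
22 June 2001 is a listed holiday; the next business day is 25 June 2001 (Monday).
Add 6 months to 25 June 2001: 25 December 2001.
25 December 2001 is a Tuesday and not a listed holiday, so it stands.
The final due date is 25 December 2001.

25 December 2001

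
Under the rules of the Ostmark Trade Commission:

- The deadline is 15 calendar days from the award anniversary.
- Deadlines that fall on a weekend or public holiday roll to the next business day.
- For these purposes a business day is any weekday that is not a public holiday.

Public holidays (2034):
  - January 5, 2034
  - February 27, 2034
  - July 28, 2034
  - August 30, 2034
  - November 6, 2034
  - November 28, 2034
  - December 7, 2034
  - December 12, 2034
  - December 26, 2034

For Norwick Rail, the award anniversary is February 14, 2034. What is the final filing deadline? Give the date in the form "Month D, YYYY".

From February 14, 2034, 15 calendar days later is March 1, 2034.
Since March 1, 2034 is a Wednesday and not a holiday, the date is unchanged.
So the filing is due March 1, 2034.

March 1, 2034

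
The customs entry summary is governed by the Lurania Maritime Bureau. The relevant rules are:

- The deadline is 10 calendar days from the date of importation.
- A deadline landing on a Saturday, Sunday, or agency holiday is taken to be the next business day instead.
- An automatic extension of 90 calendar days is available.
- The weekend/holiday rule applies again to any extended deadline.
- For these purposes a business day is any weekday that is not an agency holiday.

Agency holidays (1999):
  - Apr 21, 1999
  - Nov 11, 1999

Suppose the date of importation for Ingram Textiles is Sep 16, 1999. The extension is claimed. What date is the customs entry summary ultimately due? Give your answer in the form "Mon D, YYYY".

Trigger date Sep 16, 1999 + 10 calendar days = Sep 26, 1999.
Sep 26, 1999 falls on a Sunday. Rolling to the next business day gives Sep 27, 1999, a Monday.
With the 90-day extension, Sep 27, 1999 becomes Dec 26, 1999.
Dec 26, 1999 is a Sunday, so it moves to the next business day, Dec 27, 1999 (Monday).
Deadline: Dec 27, 1999.

Dec 27, 1999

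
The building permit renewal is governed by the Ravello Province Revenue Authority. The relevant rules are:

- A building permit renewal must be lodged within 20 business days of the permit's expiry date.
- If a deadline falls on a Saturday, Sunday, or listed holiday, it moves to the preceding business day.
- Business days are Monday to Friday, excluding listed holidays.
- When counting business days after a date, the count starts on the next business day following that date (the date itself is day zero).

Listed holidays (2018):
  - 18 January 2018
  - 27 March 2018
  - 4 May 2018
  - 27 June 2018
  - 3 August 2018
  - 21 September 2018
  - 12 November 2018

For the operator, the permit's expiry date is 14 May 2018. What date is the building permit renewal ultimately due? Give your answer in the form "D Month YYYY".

11 June 2018

Starting the day after 14 May 2018 and counting 20 business days lands on 11 June 2018.
Since 11 June 2018 is a Monday and not a holiday, the date is unchanged.
So the filing is due 11 June 2018.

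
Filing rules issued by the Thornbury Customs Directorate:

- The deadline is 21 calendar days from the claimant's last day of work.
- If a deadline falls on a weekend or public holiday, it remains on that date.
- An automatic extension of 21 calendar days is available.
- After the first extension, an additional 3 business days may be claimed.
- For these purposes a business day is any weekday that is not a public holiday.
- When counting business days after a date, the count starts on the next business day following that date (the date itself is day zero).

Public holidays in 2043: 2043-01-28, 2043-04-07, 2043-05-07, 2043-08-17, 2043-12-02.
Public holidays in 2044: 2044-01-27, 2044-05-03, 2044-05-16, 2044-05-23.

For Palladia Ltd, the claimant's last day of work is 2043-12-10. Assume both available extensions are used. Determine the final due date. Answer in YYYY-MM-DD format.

Adding 21 calendar days to 2043-12-10 gives 2043-12-31.
2043-12-31 is a Thursday; no weekend or holiday adjustment applies.
With the 21-day extension, 2043-12-31 becomes 2044-01-21.
No adjustment is made for weekends or holidays, so 2044-01-21 stands.
Counting 3 further business days from 2044-01-21 reaches 2044-01-26.
No adjustment is made for weekends or holidays, so 2044-01-26 stands.
The final due date is 2044-01-26.

2044-01-26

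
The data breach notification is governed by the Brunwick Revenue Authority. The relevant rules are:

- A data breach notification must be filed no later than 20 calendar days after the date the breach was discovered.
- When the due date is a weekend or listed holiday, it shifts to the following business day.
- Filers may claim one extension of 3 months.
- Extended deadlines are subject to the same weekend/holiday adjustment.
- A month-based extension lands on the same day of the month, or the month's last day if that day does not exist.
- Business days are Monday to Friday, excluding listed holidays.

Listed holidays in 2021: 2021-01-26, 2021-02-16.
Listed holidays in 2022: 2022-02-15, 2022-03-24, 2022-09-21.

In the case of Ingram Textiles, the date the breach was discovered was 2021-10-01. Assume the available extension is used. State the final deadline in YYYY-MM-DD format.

From 2021-10-01, 20 calendar days later is 2021-10-21.
2021-10-21 is a Thursday and not a listed holiday, so it stands.
The 3 months extension carries 2021-10-21 to 2022-01-21.
2022-01-21 is a Friday and not a listed holiday, so it stands.
Deadline: 2022-01-21.

2022-01-21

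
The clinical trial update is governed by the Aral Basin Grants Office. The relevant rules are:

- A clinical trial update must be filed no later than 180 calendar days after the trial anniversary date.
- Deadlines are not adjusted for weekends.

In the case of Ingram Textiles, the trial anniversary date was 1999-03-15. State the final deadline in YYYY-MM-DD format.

1999-09-11

From 1999-03-15, 180 calendar days later is 1999-09-11.
1999-09-11 falls on a Saturday. The rules make no weekend/holiday allowance, so it remains 1999-09-11.
So the filing is due 1999-09-11.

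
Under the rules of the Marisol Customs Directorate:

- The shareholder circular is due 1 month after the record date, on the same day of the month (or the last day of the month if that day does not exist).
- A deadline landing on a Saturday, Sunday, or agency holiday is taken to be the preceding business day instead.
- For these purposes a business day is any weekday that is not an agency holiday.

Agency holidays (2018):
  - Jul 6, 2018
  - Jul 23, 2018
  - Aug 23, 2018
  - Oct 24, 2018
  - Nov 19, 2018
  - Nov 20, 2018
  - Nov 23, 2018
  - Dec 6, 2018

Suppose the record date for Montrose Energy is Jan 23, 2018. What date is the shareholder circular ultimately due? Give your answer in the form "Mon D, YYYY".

Feb 23, 2018

1 month from Jan 23, 2018 is Feb 23, 2018.
Feb 23, 2018 (Friday) is already a business day.
So the filing is due Feb 23, 2018.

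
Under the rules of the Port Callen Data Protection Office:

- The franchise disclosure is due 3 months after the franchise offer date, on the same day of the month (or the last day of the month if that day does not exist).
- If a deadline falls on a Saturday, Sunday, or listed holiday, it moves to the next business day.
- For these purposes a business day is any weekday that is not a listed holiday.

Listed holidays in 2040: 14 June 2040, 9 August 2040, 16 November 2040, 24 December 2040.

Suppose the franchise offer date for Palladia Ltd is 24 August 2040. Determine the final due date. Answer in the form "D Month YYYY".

3 months after 24 August 2040, on the same day of the month, is 24 November 2040.
24 November 2040 is a Saturday; the next business day is 26 November 2040 (Monday).
Final deadline: 26 November 2040.

26 November 2040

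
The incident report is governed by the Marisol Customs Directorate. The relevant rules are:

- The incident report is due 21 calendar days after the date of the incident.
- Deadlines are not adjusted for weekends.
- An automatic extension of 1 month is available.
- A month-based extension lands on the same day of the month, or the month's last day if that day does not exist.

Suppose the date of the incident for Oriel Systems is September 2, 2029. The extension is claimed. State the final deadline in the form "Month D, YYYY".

21 calendar days after September 2, 2029 is September 23, 2029.
September 23, 2029 is a Sunday; no weekend or holiday adjustment applies.
Add 1 month to September 23, 2029: October 23, 2029.
No adjustment is made for weekends or holidays, so October 23, 2029 stands.
Final deadline: October 23, 2029.

October 23, 2029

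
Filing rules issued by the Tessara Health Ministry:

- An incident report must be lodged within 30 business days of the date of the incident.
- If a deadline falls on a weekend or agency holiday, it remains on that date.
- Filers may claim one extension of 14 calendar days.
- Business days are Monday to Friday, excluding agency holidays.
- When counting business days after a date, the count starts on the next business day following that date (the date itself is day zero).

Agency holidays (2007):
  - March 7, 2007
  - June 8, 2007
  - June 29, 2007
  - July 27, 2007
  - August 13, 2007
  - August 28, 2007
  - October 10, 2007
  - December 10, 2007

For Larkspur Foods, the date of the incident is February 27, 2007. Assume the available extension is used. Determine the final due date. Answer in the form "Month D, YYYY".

April 25, 2007

Counting 30 business days after February 27, 2007 (skipping weekends and listed holidays) reaches April 11, 2007.
No adjustment is made for weekends or holidays, so April 11, 2007 stands.
With the 14-day extension, April 11, 2007 becomes April 25, 2007.
April 25, 2007 is a Wednesday; no weekend or holiday adjustment applies.
Final deadline: April 25, 2007.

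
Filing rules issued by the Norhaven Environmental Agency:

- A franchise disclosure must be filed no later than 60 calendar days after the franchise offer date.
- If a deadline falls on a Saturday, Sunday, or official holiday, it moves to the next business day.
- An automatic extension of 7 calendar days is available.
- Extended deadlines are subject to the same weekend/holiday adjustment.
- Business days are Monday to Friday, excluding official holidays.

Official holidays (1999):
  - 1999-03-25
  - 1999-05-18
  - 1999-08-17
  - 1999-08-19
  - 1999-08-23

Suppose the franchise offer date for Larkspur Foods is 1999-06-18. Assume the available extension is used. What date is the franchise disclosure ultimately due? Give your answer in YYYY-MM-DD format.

From 1999-06-18, 60 calendar days later is 1999-08-17.
Because 1999-08-17 is a listed holiday, the deadline becomes 1999-08-18 (Wednesday).
Add the 7 calendar-day extension to 1999-08-18: 1999-08-25.
1999-08-25 (Wednesday) is already a business day.
Final deadline: 1999-08-25.

1999-08-25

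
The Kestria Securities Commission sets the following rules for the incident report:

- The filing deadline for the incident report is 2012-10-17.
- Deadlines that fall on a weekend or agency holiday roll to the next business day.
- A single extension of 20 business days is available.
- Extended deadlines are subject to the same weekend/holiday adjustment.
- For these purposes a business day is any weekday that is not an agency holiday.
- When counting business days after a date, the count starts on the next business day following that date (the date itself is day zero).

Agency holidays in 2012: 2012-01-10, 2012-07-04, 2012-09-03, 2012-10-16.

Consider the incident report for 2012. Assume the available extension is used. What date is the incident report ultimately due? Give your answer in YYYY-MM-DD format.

2012-11-14

The statutory due date is 2012-10-17.
2012-10-17 (Wednesday) is already a business day.
Counting 20 further business days from 2012-10-17 reaches 2012-11-14.
Since 2012-11-14 is a Wednesday and not a holiday, the date is unchanged.
Deadline: 2012-11-14.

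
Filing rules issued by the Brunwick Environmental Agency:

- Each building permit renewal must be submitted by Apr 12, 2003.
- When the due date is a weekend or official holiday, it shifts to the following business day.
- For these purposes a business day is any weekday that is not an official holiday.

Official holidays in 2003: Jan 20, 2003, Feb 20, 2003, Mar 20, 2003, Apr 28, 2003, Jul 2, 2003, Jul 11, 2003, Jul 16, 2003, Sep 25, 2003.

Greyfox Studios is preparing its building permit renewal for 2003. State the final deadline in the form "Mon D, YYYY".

The stated deadline is Apr 12, 2003.
Because Apr 12, 2003 is a Saturday, the deadline becomes Apr 14, 2003 (Monday).
So the filing is due Apr 14, 2003.

Apr 14, 2003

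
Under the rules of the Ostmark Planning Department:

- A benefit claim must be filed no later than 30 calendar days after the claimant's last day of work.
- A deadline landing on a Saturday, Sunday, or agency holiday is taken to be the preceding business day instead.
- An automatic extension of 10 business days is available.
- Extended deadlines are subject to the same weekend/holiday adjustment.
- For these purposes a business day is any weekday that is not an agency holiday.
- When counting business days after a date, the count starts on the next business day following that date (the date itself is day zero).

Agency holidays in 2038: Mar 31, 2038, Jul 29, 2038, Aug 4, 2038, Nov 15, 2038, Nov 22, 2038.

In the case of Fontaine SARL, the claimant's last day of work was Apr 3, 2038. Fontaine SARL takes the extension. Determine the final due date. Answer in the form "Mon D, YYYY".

May 17, 2038

Trigger date Apr 3, 2038 + 30 calendar days = May 3, 2038.
May 3, 2038 (Monday) is already a business day.
The 10-business-day extension runs from May 3, 2038 to May 17, 2038.
May 17, 2038 falls on a Monday, which is a business day, so no adjustment is needed.
Deadline: May 17, 2038.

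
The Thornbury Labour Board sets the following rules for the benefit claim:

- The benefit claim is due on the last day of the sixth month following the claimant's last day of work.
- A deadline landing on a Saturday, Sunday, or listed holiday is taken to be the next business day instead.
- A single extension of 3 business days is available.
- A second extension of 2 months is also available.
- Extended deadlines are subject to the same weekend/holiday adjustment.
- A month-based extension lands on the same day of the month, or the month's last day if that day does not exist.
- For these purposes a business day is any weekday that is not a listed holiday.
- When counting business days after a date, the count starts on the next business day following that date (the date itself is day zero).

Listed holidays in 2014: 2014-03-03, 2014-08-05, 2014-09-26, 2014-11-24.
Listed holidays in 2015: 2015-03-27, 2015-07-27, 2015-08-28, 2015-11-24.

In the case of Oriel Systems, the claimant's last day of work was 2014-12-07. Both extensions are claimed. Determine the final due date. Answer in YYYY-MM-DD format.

The sixth month after 2014-12-07 is June 2015, whose last day is 2015-06-30.
Since 2015-06-30 is a Tuesday and not a holiday, the date is unchanged.
Counting 3 further business days from 2015-06-30 reaches 2015-07-03.
Since 2015-07-03 is a Friday and not a holiday, the date is unchanged.
Applying the 2 months extension: 2 months after 2015-07-03 is 2015-09-03.
2015-09-03 (Thursday) is already a business day.
Final deadline: 2015-09-03.

2015-09-03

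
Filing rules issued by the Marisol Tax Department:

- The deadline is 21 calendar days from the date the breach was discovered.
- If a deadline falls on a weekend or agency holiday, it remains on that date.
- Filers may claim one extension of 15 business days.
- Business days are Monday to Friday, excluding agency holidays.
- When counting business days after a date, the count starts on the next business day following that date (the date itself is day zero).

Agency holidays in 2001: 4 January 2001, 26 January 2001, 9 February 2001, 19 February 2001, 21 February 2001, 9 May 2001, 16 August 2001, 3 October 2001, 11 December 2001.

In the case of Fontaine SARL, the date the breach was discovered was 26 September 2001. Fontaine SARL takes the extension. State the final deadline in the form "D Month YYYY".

7 November 2001

Adding 21 calendar days to 26 September 2001 gives 17 October 2001.
17 October 2001 falls on a Wednesday. The rules make no weekend/holiday allowance, so it remains 17 October 2001.
Counting 15 further business days from 17 October 2001 reaches 7 November 2001.
7 November 2001 falls on a Wednesday. The rules make no weekend/holiday allowance, so it remains 7 November 2001.
Final deadline: 7 November 2001.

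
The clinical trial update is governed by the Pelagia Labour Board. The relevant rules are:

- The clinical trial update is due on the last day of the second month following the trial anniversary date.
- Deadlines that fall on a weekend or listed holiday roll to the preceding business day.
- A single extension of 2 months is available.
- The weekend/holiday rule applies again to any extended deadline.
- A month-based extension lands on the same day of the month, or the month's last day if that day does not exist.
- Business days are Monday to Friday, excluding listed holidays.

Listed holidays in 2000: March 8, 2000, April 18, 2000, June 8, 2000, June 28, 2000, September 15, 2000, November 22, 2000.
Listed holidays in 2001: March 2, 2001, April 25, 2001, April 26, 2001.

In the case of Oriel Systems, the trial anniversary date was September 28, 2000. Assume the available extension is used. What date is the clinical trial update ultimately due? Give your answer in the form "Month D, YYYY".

2 months after September 28, 2000 falls in November 2000; the last day of that month is November 30, 2000.
November 30, 2000 is a Thursday and not a listed holiday, so it stands.
The 2 months extension carries November 30, 2000 to January 30, 2001.
January 30, 2001 is a Tuesday and not a listed holiday, so it stands.
The final due date is January 30, 2001.

January 30, 2001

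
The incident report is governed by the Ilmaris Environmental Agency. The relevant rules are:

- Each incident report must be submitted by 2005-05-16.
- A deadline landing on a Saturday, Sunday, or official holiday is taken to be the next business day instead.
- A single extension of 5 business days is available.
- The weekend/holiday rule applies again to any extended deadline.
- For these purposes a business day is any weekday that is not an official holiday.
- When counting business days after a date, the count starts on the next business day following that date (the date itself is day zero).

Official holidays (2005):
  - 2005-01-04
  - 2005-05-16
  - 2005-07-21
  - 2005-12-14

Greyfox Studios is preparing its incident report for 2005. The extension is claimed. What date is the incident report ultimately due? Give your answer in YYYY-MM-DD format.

Start from the fixed due date, 2005-05-16.
2005-05-16 is a listed holiday; the next business day is 2005-05-17 (Tuesday).
The 5-business-day extension runs from 2005-05-17 to 2005-05-24.
Since 2005-05-24 is a Tuesday and not a holiday, the date is unchanged.
The final due date is 2005-05-24.

2005-05-24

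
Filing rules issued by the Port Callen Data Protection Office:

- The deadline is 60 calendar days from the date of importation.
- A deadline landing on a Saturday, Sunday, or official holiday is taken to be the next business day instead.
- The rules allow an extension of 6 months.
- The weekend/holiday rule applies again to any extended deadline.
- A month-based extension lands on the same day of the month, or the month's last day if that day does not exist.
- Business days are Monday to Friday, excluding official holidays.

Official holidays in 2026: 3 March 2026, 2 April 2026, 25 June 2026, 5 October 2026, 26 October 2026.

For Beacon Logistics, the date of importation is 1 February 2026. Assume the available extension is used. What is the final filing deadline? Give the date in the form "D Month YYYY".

From 1 February 2026, 60 calendar days later is 2 April 2026.
2 April 2026 is a listed holiday; the next business day is 3 April 2026 (Friday).
The 6 months extension carries 3 April 2026 to 3 October 2026.
3 October 2026 is a Saturday; the next business day is 6 October 2026 (Tuesday).
So the filing is due 6 October 2026.

6 October 2026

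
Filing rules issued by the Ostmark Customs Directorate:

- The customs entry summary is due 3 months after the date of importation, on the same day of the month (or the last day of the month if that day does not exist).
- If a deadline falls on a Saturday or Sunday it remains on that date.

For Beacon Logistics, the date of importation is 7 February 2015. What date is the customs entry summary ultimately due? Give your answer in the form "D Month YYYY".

7 May 2015

Moving 3 months forward from 7 February 2015 on the corresponding day gives 7 May 2015.
7 May 2015 falls on a Thursday. The rules make no weekend/holiday allowance, so it remains 7 May 2015.
Deadline: 7 May 2015.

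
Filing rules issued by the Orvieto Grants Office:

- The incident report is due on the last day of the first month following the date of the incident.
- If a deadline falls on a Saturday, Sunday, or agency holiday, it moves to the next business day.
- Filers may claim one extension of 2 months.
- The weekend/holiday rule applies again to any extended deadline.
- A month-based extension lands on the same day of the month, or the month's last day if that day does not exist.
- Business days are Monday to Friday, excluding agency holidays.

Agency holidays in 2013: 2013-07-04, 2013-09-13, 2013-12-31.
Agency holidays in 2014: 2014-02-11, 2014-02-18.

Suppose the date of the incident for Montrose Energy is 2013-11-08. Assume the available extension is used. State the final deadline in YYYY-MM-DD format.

The first month after 2013-11-08 is December 2013, whose last day is 2013-12-31.
2013-12-31 is a listed holiday, so it moves to the next business day, 2014-01-01 (Wednesday).
Applying the 2 months extension: 2 months after 2014-01-01 is 2014-03-01.
2014-03-01 falls on a Saturday. Rolling to the next business day gives 2014-03-03, a Monday.
Deadline: 2014-03-03.

2014-03-03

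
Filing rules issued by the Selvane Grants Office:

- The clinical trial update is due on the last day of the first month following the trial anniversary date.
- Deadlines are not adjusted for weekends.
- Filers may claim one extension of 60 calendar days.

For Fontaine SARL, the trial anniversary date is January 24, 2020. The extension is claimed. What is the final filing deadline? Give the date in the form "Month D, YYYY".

1 month after January 24, 2020 falls in February 2020; the last day of that month is February 29, 2020.
No adjustment is made for weekends or holidays, so February 29, 2020 stands.
Add the 60 calendar-day extension to February 29, 2020: April 29, 2020.
April 29, 2020 falls on a Wednesday. The rules make no weekend/holiday allowance, so it remains April 29, 2020.
The final due date is April 29, 2020.

April 29, 2020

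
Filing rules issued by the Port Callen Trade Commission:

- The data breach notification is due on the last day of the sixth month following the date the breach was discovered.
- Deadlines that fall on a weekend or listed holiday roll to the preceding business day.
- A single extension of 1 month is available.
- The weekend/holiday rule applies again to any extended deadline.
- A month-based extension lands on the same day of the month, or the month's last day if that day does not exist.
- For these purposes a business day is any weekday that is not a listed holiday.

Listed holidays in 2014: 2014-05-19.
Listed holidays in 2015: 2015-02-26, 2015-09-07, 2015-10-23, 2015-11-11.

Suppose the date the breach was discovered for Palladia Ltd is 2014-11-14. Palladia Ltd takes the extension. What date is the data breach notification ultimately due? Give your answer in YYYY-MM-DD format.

The sixth month after 2014-11-14 is May 2015, whose last day is 2015-05-31.
2015-05-31 falls on a Sunday. Rolling to the preceding business day gives 2015-05-29, a Friday.
Add 1 month to 2015-05-29: 2015-06-29.
2015-06-29 is a Monday and not a listed holiday, so it stands.
So the filing is due 2015-06-29.

2015-06-29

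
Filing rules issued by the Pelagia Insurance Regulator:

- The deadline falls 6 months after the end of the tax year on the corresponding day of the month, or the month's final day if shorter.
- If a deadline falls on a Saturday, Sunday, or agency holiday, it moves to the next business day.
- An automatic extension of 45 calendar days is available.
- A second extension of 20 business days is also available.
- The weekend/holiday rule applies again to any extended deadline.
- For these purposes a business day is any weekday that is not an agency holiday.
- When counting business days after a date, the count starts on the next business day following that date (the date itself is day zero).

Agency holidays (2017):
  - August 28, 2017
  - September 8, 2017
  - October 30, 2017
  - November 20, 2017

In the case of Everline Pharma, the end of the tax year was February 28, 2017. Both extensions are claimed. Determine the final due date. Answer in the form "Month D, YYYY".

November 13, 2017

Moving 6 months forward from February 28, 2017 on the corresponding day gives August 28, 2017.
Because August 28, 2017 is a listed holiday, the deadline becomes August 29, 2017 (Tuesday).
Add the 45 calendar-day extension to August 29, 2017: October 13, 2017.
October 13, 2017 is a Friday and not a listed holiday, so it stands.
Counting 20 further business days from October 13, 2017 reaches November 13, 2017.
Since November 13, 2017 is a Monday and not a holiday, the date is unchanged.
Final deadline: November 13, 2017.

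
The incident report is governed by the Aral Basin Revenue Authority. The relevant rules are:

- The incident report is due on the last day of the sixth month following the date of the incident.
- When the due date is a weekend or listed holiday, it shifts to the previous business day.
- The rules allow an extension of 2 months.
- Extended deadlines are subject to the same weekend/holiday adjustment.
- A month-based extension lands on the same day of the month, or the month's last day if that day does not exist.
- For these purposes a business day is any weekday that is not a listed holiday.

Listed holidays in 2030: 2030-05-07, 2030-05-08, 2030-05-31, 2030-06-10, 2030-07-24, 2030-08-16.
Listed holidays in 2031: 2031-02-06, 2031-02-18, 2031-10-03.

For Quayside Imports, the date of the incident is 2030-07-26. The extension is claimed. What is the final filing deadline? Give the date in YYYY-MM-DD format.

2031-03-31

6 months after 2030-07-26 falls in January 2031; the last day of that month is 2031-01-31.
2031-01-31 is a Friday and not a listed holiday, so it stands.
The 2 months extension carries 2031-01-31 to 2031-03-31.
2031-03-31 is a Monday and not a listed holiday, so it stands.
Deadline: 2031-03-31.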